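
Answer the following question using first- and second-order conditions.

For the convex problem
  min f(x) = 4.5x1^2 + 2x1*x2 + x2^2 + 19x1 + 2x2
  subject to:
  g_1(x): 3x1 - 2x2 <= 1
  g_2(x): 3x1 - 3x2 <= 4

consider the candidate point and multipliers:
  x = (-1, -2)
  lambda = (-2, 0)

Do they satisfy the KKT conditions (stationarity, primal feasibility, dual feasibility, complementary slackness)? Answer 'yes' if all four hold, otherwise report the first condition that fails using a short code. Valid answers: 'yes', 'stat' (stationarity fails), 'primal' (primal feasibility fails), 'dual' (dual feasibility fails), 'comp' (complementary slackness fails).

Gradient of f: grad f(x) = Q x + c = (6, -4)
Constraint values g_i(x) = a_i^T x - b_i:
  g_1((-1, -2)) = 0
  g_2((-1, -2)) = -1
Stationarity residual: grad f(x) + sum_i lambda_i a_i = (0, 0)
  -> stationarity OK
Primal feasibility (all g_i <= 0): OK
Dual feasibility (all lambda_i >= 0): FAILS
Complementary slackness (lambda_i * g_i(x) = 0 for all i): OK

Verdict: the first failing condition is dual_feasibility -> dual.

dual


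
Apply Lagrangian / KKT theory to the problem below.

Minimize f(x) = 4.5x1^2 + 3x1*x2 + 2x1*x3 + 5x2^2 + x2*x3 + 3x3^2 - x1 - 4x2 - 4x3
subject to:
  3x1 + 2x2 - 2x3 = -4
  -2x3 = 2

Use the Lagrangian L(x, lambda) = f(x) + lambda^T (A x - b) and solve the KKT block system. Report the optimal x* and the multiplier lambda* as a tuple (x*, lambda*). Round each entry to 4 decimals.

Form the Lagrangian:
  L(x, lambda) = (1/2) x^T Q x + c^T x + lambda^T (A x - b)
Stationarity (grad_x L = 0): Q x + c + A^T lambda = 0.
Primal feasibility: A x = b.

This gives the KKT block system:
  [ Q   A^T ] [ x     ]   [-c ]
  [ A    0  ] [ lambda ] = [ b ]

Solving the linear system:
  x*      = (-1.8, -0.3, -1)
  lambda* = (6.7, -13.65)
  f(x*)   = 30.55

x* = (-1.8, -0.3, -1), lambda* = (6.7, -13.65)


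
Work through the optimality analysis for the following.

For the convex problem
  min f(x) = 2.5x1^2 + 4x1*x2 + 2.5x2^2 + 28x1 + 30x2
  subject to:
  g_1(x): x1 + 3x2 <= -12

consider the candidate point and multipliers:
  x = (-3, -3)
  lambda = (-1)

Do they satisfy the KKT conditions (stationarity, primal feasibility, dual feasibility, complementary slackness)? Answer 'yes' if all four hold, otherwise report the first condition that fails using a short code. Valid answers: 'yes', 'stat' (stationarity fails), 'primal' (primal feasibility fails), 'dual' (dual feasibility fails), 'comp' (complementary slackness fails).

Gradient of f: grad f(x) = Q x + c = (1, 3)
Constraint values g_i(x) = a_i^T x - b_i:
  g_1((-3, -3)) = 0
Stationarity residual: grad f(x) + sum_i lambda_i a_i = (0, 0)
  -> stationarity OK
Primal feasibility (all g_i <= 0): OK
Dual feasibility (all lambda_i >= 0): FAILS
Complementary slackness (lambda_i * g_i(x) = 0 for all i): OK

Verdict: the first failing condition is dual_feasibility -> dual.

dual


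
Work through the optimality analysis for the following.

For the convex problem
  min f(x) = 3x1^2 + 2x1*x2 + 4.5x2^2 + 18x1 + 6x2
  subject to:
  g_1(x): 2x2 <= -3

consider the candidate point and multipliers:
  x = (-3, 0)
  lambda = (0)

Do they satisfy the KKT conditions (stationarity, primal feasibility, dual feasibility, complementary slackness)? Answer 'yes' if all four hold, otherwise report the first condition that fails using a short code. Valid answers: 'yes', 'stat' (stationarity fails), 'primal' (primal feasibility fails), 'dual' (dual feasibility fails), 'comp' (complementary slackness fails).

Gradient of f: grad f(x) = Q x + c = (0, 0)
Constraint values g_i(x) = a_i^T x - b_i:
  g_1((-3, 0)) = 3
Stationarity residual: grad f(x) + sum_i lambda_i a_i = (0, 0)
  -> stationarity OK
Primal feasibility (all g_i <= 0): FAILS
Dual feasibility (all lambda_i >= 0): OK
Complementary slackness (lambda_i * g_i(x) = 0 for all i): OK

Verdict: the first failing condition is primal_feasibility -> primal.

primal


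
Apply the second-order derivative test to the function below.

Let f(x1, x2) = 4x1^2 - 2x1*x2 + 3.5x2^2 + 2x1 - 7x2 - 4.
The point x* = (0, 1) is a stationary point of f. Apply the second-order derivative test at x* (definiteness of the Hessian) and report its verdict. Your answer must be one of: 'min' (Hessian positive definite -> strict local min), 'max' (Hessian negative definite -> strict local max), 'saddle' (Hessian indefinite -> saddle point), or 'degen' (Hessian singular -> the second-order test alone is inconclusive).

Compute the Hessian H = grad^2 f:
  H = [[8, -2], [-2, 7]]
Verify stationarity: grad f(x*) = H x* + g = (0, 0).
Eigenvalues of H: 5.4384, 9.5616.
Both eigenvalues > 0, so H is positive definite -> x* is a strict local min.

min


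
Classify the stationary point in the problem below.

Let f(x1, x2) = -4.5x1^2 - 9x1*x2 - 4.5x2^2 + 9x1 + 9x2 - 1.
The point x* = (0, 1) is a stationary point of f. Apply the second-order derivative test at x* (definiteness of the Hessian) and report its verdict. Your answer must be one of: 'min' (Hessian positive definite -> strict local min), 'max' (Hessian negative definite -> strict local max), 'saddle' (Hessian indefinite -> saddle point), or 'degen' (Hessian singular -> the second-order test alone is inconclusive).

Compute the Hessian H = grad^2 f:
  H = [[-9, -9], [-9, -9]]
Verify stationarity: grad f(x*) = H x* + g = (0, 0).
Eigenvalues of H: -18, 0.
H has a zero eigenvalue (singular; negative semidefinite but not definite), so H is neither positive definite, negative definite, nor indefinite. The second-order test alone is inconclusive -> degen.
(Indeed, f is constant along the null direction of H through x*, so x* is not a strict local extremum.)

degen


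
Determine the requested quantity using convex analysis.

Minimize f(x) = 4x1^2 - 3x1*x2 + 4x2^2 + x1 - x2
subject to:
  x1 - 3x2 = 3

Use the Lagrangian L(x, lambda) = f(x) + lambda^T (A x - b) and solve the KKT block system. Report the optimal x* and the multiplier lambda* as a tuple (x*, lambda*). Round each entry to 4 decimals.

Form the Lagrangian:
  L(x, lambda) = (1/2) x^T Q x + c^T x + lambda^T (A x - b)
Stationarity (grad_x L = 0): Q x + c + A^T lambda = 0.
Primal feasibility: A x = b.

This gives the KKT block system:
  [ Q   A^T ] [ x     ]   [-c ]
  [ A    0  ] [ lambda ] = [ b ]

Solving the linear system:
  x*      = (-0.1452, -1.0484)
  lambda* = (-2.9839)
  f(x*)   = 4.9274

x* = (-0.1452, -1.0484), lambda* = (-2.9839)


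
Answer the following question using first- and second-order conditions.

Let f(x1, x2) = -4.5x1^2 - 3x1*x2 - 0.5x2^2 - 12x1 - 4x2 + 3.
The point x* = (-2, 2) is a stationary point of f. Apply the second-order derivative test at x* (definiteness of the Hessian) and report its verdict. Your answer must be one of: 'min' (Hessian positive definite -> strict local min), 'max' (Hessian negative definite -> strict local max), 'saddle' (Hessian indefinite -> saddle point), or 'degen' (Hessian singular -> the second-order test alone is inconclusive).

Compute the Hessian H = grad^2 f:
  H = [[-9, -3], [-3, -1]]
Verify stationarity: grad f(x*) = H x* + g = (0, 0).
Eigenvalues of H: -10, 0.
H has a zero eigenvalue (singular; negative semidefinite but not definite), so H is neither positive definite, negative definite, nor indefinite. The second-order test alone is inconclusive -> degen.
(Indeed, f is constant along the null direction of H through x*, so x* is not a strict local extremum.)

degen


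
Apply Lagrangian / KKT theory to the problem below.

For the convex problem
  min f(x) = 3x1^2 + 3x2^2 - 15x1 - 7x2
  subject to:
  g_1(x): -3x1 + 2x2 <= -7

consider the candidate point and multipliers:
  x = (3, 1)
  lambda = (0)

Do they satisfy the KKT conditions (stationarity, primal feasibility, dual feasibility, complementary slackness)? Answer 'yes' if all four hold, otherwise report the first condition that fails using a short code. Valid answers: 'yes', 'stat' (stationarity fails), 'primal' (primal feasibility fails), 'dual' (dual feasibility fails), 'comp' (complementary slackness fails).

Gradient of f: grad f(x) = Q x + c = (3, -1)
Constraint values g_i(x) = a_i^T x - b_i:
  g_1((3, 1)) = 0
Stationarity residual: grad f(x) + sum_i lambda_i a_i = (3, -1)
  -> stationarity FAILS
Primal feasibility (all g_i <= 0): OK
Dual feasibility (all lambda_i >= 0): OK
Complementary slackness (lambda_i * g_i(x) = 0 for all i): OK

Verdict: the first failing condition is stationarity -> stat.

stat


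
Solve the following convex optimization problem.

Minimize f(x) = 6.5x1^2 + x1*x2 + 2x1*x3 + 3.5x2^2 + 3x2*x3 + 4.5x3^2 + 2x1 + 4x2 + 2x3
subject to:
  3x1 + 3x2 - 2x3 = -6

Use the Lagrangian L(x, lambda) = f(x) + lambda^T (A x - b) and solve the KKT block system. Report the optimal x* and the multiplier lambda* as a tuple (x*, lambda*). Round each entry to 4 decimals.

Form the Lagrangian:
  L(x, lambda) = (1/2) x^T Q x + c^T x + lambda^T (A x - b)
Stationarity (grad_x L = 0): Q x + c + A^T lambda = 0.
Primal feasibility: A x = b.

This gives the KKT block system:
  [ Q   A^T ] [ x     ]   [-c ]
  [ A    0  ] [ lambda ] = [ b ]

Solving the linear system:
  x*      = (-0.4067, -1.2361, 0.5358)
  lambda* = (1.1505)
  f(x*)   = 1.1086

x* = (-0.4067, -1.2361, 0.5358), lambda* = (1.1505)


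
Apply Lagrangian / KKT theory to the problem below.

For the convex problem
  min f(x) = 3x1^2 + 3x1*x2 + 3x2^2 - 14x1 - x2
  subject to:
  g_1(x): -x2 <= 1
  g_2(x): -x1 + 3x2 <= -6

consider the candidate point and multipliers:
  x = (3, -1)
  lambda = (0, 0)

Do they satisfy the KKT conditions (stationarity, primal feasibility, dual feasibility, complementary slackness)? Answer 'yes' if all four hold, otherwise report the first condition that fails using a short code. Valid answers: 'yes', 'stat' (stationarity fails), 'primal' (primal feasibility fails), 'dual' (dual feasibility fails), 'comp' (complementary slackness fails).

Gradient of f: grad f(x) = Q x + c = (1, 2)
Constraint values g_i(x) = a_i^T x - b_i:
  g_1((3, -1)) = 0
  g_2((3, -1)) = 0
Stationarity residual: grad f(x) + sum_i lambda_i a_i = (1, 2)
  -> stationarity FAILS
Primal feasibility (all g_i <= 0): OK
Dual feasibility (all lambda_i >= 0): OK
Complementary slackness (lambda_i * g_i(x) = 0 for all i): OK

Verdict: the first failing condition is stationarity -> stat.

stat


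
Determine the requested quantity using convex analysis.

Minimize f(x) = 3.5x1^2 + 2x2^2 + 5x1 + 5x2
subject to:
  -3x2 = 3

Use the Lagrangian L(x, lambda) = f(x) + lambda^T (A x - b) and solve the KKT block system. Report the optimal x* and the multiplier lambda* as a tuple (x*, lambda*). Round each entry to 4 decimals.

Form the Lagrangian:
  L(x, lambda) = (1/2) x^T Q x + c^T x + lambda^T (A x - b)
Stationarity (grad_x L = 0): Q x + c + A^T lambda = 0.
Primal feasibility: A x = b.

This gives the KKT block system:
  [ Q   A^T ] [ x     ]   [-c ]
  [ A    0  ] [ lambda ] = [ b ]

Solving the linear system:
  x*      = (-0.7143, -1)
  lambda* = (0.3333)
  f(x*)   = -4.7857

x* = (-0.7143, -1), lambda* = (0.3333)


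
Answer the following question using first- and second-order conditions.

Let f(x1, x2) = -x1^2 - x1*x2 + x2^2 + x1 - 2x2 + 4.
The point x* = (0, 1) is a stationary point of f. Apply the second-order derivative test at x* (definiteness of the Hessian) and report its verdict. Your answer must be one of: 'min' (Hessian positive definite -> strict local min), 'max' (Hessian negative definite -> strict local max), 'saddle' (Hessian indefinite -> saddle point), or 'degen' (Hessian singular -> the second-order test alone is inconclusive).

Compute the Hessian H = grad^2 f:
  H = [[-2, -1], [-1, 2]]
Verify stationarity: grad f(x*) = H x* + g = (0, 0).
Eigenvalues of H: -2.2361, 2.2361.
Eigenvalues have mixed signs, so H is indefinite -> x* is a saddle point.

saddle


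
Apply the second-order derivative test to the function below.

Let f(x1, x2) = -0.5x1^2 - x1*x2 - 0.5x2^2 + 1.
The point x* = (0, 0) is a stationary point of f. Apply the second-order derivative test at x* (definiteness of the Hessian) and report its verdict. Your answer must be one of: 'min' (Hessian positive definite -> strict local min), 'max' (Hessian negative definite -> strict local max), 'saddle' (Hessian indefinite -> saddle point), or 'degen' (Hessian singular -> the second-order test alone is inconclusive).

Compute the Hessian H = grad^2 f:
  H = [[-1, -1], [-1, -1]]
Verify stationarity: grad f(x*) = H x* + g = (0, 0).
Eigenvalues of H: -2, 0.
H has a zero eigenvalue (singular; negative semidefinite but not definite), so H is neither positive definite, negative definite, nor indefinite. The second-order test alone is inconclusive -> degen.
(Indeed, f is constant along the null direction of H through x*, so x* is not a strict local extremum.)

degen


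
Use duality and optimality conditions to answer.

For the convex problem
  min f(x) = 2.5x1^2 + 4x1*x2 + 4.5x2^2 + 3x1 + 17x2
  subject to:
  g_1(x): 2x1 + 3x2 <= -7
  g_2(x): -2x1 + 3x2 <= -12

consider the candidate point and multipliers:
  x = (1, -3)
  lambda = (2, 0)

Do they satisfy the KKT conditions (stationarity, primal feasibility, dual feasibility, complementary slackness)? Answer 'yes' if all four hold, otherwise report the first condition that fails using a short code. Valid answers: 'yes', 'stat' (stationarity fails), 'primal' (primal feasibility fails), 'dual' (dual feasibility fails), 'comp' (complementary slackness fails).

Gradient of f: grad f(x) = Q x + c = (-4, -6)
Constraint values g_i(x) = a_i^T x - b_i:
  g_1((1, -3)) = 0
  g_2((1, -3)) = 1
Stationarity residual: grad f(x) + sum_i lambda_i a_i = (0, 0)
  -> stationarity OK
Primal feasibility (all g_i <= 0): FAILS
Dual feasibility (all lambda_i >= 0): OK
Complementary slackness (lambda_i * g_i(x) = 0 for all i): OK

Verdict: the first failing condition is primal_feasibility -> primal.

primal


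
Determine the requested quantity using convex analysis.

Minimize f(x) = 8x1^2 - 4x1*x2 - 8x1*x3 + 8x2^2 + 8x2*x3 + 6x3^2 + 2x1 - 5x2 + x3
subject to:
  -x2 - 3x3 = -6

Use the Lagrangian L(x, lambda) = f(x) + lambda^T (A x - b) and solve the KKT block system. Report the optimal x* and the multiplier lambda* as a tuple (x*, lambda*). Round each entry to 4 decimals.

Form the Lagrangian:
  L(x, lambda) = (1/2) x^T Q x + c^T x + lambda^T (A x - b)
Stationarity (grad_x L = 0): Q x + c + A^T lambda = 0.
Primal feasibility: A x = b.

This gives the KKT block system:
  [ Q   A^T ] [ x     ]   [-c ]
  [ A    0  ] [ lambda ] = [ b ]

Solving the linear system:
  x*      = (0.8645, -0.1262, 2.0421)
  lambda* = (5.8598)
  f(x*)   = 19.7804

x* = (0.8645, -0.1262, 2.0421), lambda* = (5.8598)


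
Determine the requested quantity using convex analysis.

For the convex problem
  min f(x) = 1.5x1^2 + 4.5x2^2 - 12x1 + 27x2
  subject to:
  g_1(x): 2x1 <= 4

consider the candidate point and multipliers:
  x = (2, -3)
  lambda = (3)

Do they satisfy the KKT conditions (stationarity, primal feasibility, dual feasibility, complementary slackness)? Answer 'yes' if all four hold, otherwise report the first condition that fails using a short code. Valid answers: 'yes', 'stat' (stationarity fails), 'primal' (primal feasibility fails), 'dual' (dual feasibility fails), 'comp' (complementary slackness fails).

Gradient of f: grad f(x) = Q x + c = (-6, 0)
Constraint values g_i(x) = a_i^T x - b_i:
  g_1((2, -3)) = 0
Stationarity residual: grad f(x) + sum_i lambda_i a_i = (0, 0)
  -> stationarity OK
Primal feasibility (all g_i <= 0): OK
Dual feasibility (all lambda_i >= 0): OK
Complementary slackness (lambda_i * g_i(x) = 0 for all i): OK

Verdict: yes, KKT holds.

yes


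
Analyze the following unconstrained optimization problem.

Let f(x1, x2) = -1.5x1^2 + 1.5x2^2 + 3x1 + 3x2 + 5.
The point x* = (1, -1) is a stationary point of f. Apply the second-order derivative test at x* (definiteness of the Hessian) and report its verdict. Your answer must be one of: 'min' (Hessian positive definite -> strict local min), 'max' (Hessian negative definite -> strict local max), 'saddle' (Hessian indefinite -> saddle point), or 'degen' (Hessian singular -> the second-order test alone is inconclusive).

Compute the Hessian H = grad^2 f:
  H = [[-3, 0], [0, 3]]
Verify stationarity: grad f(x*) = H x* + g = (0, 0).
Eigenvalues of H: -3, 3.
Eigenvalues have mixed signs, so H is indefinite -> x* is a saddle point.

saddle


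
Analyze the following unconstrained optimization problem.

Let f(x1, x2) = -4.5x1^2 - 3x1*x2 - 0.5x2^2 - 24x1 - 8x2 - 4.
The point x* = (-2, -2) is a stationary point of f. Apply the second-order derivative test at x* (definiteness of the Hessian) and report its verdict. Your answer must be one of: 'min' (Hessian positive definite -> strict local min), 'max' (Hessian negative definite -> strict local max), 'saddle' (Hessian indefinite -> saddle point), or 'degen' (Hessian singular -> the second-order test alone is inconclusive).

Compute the Hessian H = grad^2 f:
  H = [[-9, -3], [-3, -1]]
Verify stationarity: grad f(x*) = H x* + g = (0, 0).
Eigenvalues of H: -10, 0.
H has a zero eigenvalue (singular; negative semidefinite but not definite), so H is neither positive definite, negative definite, nor indefinite. The second-order test alone is inconclusive -> degen.
(Indeed, f is constant along the null direction of H through x*, so x* is not a strict local extremum.)

degen


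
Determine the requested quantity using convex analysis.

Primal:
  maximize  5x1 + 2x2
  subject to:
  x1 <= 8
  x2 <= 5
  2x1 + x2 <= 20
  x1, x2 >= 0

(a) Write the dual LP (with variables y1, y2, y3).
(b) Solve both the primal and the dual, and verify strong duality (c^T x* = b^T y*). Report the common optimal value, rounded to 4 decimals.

The standard primal-dual pair for 'max c^T x s.t. A x <= b, x >= 0' is:
  Dual:  min b^T y  s.t.  A^T y >= c,  y >= 0.

So the dual LP is:
  minimize  8y1 + 5y2 + 20y3
  subject to:
    y1 + 2y3 >= 5
    y2 + y3 >= 2
    y1, y2, y3 >= 0

Solving the primal: x* = (8, 4).
  primal value c^T x* = 48.
Solving the dual: y* = (1, 0, 2).
  dual value b^T y* = 48.
Strong duality: c^T x* = b^T y*. Confirmed.

48


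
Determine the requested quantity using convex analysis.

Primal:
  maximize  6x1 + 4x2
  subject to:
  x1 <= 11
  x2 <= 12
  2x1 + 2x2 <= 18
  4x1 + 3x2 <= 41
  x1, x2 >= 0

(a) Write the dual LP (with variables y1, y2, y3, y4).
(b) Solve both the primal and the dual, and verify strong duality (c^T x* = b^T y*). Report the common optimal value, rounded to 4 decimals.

The standard primal-dual pair for 'max c^T x s.t. A x <= b, x >= 0' is:
  Dual:  min b^T y  s.t.  A^T y >= c,  y >= 0.

So the dual LP is:
  minimize  11y1 + 12y2 + 18y3 + 41y4
  subject to:
    y1 + 2y3 + 4y4 >= 6
    y2 + 2y3 + 3y4 >= 4
    y1, y2, y3, y4 >= 0

Solving the primal: x* = (9, 0).
  primal value c^T x* = 54.
Solving the dual: y* = (0, 0, 3, 0).
  dual value b^T y* = 54.
Strong duality: c^T x* = b^T y*. Confirmed.

54


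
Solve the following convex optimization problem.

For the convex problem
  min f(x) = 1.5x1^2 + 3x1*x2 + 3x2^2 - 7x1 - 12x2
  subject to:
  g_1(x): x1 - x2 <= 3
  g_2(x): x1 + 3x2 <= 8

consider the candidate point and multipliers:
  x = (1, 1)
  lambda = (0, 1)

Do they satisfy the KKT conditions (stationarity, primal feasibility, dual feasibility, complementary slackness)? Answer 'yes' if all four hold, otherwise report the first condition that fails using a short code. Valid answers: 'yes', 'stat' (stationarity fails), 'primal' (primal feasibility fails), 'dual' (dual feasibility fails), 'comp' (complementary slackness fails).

Gradient of f: grad f(x) = Q x + c = (-1, -3)
Constraint values g_i(x) = a_i^T x - b_i:
  g_1((1, 1)) = -3
  g_2((1, 1)) = -4
Stationarity residual: grad f(x) + sum_i lambda_i a_i = (0, 0)
  -> stationarity OK
Primal feasibility (all g_i <= 0): OK
Dual feasibility (all lambda_i >= 0): OK
Complementary slackness (lambda_i * g_i(x) = 0 for all i): FAILS

Verdict: the first failing condition is complementary_slackness -> comp.

comp


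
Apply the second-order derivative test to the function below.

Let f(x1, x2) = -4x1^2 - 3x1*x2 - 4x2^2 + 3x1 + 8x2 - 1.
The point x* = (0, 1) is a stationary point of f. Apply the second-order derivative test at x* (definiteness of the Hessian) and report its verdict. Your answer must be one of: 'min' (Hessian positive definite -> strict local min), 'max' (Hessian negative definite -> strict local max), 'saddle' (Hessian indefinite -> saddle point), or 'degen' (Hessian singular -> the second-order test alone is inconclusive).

Compute the Hessian H = grad^2 f:
  H = [[-8, -3], [-3, -8]]
Verify stationarity: grad f(x*) = H x* + g = (0, 0).
Eigenvalues of H: -11, -5.
Both eigenvalues < 0, so H is negative definite -> x* is a strict local max.

max


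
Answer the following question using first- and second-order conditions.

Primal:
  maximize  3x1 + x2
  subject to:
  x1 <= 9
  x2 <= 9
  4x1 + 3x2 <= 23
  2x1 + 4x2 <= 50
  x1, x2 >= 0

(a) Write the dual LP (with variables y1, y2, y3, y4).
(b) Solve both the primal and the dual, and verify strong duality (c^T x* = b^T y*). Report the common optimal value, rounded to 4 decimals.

The standard primal-dual pair for 'max c^T x s.t. A x <= b, x >= 0' is:
  Dual:  min b^T y  s.t.  A^T y >= c,  y >= 0.

So the dual LP is:
  minimize  9y1 + 9y2 + 23y3 + 50y4
  subject to:
    y1 + 4y3 + 2y4 >= 3
    y2 + 3y3 + 4y4 >= 1
    y1, y2, y3, y4 >= 0

Solving the primal: x* = (5.75, 0).
  primal value c^T x* = 17.25.
Solving the dual: y* = (0, 0, 0.75, 0).
  dual value b^T y* = 17.25.
Strong duality: c^T x* = b^T y*. Confirmed.

17.25


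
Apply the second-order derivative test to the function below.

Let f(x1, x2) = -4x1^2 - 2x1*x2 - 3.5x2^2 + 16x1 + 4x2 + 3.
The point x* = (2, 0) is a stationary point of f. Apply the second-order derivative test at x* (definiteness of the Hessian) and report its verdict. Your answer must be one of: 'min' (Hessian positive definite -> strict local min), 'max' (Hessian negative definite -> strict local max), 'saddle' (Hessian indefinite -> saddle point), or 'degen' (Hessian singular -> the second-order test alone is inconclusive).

Compute the Hessian H = grad^2 f:
  H = [[-8, -2], [-2, -7]]
Verify stationarity: grad f(x*) = H x* + g = (0, 0).
Eigenvalues of H: -9.5616, -5.4384.
Both eigenvalues < 0, so H is negative definite -> x* is a strict local max.

max


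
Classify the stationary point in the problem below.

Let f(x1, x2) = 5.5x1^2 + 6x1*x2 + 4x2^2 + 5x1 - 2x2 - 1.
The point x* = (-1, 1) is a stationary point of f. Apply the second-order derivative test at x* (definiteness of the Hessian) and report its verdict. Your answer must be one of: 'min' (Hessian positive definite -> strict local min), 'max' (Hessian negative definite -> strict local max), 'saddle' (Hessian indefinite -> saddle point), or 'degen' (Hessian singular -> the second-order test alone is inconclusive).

Compute the Hessian H = grad^2 f:
  H = [[11, 6], [6, 8]]
Verify stationarity: grad f(x*) = H x* + g = (0, 0).
Eigenvalues of H: 3.3153, 15.6847.
Both eigenvalues > 0, so H is positive definite -> x* is a strict local min.

min


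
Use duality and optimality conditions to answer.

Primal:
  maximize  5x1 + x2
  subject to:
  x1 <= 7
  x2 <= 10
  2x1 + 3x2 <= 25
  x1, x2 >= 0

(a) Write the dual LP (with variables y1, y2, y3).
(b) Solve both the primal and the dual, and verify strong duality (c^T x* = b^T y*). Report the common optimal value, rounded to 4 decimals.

The standard primal-dual pair for 'max c^T x s.t. A x <= b, x >= 0' is:
  Dual:  min b^T y  s.t.  A^T y >= c,  y >= 0.

So the dual LP is:
  minimize  7y1 + 10y2 + 25y3
  subject to:
    y1 + 2y3 >= 5
    y2 + 3y3 >= 1
    y1, y2, y3 >= 0

Solving the primal: x* = (7, 3.6667).
  primal value c^T x* = 38.6667.
Solving the dual: y* = (4.3333, 0, 0.3333).
  dual value b^T y* = 38.6667.
Strong duality: c^T x* = b^T y*. Confirmed.

38.6667


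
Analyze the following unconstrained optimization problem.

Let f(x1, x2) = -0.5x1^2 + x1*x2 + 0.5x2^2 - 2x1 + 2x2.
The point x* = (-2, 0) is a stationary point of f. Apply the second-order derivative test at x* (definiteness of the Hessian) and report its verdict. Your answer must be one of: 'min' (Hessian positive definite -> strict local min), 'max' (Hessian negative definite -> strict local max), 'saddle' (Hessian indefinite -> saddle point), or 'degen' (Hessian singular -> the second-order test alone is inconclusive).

Compute the Hessian H = grad^2 f:
  H = [[-1, 1], [1, 1]]
Verify stationarity: grad f(x*) = H x* + g = (0, 0).
Eigenvalues of H: -1.4142, 1.4142.
Eigenvalues have mixed signs, so H is indefinite -> x* is a saddle point.

saddle


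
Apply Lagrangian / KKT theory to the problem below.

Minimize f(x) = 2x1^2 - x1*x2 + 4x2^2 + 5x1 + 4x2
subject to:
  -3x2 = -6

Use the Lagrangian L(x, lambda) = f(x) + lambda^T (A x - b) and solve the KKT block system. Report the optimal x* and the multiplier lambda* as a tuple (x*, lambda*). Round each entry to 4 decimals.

Form the Lagrangian:
  L(x, lambda) = (1/2) x^T Q x + c^T x + lambda^T (A x - b)
Stationarity (grad_x L = 0): Q x + c + A^T lambda = 0.
Primal feasibility: A x = b.

This gives the KKT block system:
  [ Q   A^T ] [ x     ]   [-c ]
  [ A    0  ] [ lambda ] = [ b ]

Solving the linear system:
  x*      = (-0.75, 2)
  lambda* = (6.9167)
  f(x*)   = 22.875

x* = (-0.75, 2), lambda* = (6.9167)


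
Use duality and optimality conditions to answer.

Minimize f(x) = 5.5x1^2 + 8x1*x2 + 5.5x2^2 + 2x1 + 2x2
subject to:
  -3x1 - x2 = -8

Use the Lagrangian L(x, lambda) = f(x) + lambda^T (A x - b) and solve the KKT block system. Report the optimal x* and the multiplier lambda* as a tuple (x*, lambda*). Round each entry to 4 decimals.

Form the Lagrangian:
  L(x, lambda) = (1/2) x^T Q x + c^T x + lambda^T (A x - b)
Stationarity (grad_x L = 0): Q x + c + A^T lambda = 0.
Primal feasibility: A x = b.

This gives the KKT block system:
  [ Q   A^T ] [ x     ]   [-c ]
  [ A    0  ] [ lambda ] = [ b ]

Solving the linear system:
  x*      = (3.2903, -1.871)
  lambda* = (7.7419)
  f(x*)   = 32.3871

x* = (3.2903, -1.871), lambda* = (7.7419)


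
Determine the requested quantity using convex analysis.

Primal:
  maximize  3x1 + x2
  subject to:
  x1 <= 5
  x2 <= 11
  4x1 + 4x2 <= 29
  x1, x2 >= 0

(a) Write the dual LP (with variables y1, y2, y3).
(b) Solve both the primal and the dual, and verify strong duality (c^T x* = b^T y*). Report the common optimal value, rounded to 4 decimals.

The standard primal-dual pair for 'max c^T x s.t. A x <= b, x >= 0' is:
  Dual:  min b^T y  s.t.  A^T y >= c,  y >= 0.

So the dual LP is:
  minimize  5y1 + 11y2 + 29y3
  subject to:
    y1 + 4y3 >= 3
    y2 + 4y3 >= 1
    y1, y2, y3 >= 0

Solving the primal: x* = (5, 2.25).
  primal value c^T x* = 17.25.
Solving the dual: y* = (2, 0, 0.25).
  dual value b^T y* = 17.25.
Strong duality: c^T x* = b^T y*. Confirmed.

17.25


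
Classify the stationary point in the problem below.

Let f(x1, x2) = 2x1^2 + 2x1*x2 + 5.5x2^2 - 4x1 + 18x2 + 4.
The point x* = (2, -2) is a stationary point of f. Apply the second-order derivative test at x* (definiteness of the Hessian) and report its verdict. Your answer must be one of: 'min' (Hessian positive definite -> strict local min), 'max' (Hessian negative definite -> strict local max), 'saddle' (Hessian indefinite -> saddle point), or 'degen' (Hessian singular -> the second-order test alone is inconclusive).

Compute the Hessian H = grad^2 f:
  H = [[4, 2], [2, 11]]
Verify stationarity: grad f(x*) = H x* + g = (0, 0).
Eigenvalues of H: 3.4689, 11.5311.
Both eigenvalues > 0, so H is positive definite -> x* is a strict local min.

min


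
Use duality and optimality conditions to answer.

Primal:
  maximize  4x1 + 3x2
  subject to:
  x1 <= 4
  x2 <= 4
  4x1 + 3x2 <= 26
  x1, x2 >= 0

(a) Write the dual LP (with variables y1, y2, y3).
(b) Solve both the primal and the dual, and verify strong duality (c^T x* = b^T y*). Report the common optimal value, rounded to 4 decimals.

The standard primal-dual pair for 'max c^T x s.t. A x <= b, x >= 0' is:
  Dual:  min b^T y  s.t.  A^T y >= c,  y >= 0.

So the dual LP is:
  minimize  4y1 + 4y2 + 26y3
  subject to:
    y1 + 4y3 >= 4
    y2 + 3y3 >= 3
    y1, y2, y3 >= 0

Solving the primal: x* = (3.5, 4).
  primal value c^T x* = 26.
Solving the dual: y* = (0, 0, 1).
  dual value b^T y* = 26.
Strong duality: c^T x* = b^T y*. Confirmed.

26


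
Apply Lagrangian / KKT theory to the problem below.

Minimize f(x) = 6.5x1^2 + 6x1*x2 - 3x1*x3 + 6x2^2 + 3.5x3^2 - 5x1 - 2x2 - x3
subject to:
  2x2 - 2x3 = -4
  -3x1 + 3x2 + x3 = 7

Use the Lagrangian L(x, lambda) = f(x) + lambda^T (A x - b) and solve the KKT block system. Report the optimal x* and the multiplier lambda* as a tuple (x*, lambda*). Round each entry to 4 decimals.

Form the Lagrangian:
  L(x, lambda) = (1/2) x^T Q x + c^T x + lambda^T (A x - b)
Stationarity (grad_x L = 0): Q x + c + A^T lambda = 0.
Primal feasibility: A x = b.

This gives the KKT block system:
  [ Q   A^T ] [ x     ]   [-c ]
  [ A    0  ] [ lambda ] = [ b ]

Solving the linear system:
  x*      = (-0.6674, 0.7494, 2.7494)
  lambda* = (7.2195, -5.8093)
  f(x*)   = 34.316

x* = (-0.6674, 0.7494, 2.7494), lambda* = (7.2195, -5.8093)


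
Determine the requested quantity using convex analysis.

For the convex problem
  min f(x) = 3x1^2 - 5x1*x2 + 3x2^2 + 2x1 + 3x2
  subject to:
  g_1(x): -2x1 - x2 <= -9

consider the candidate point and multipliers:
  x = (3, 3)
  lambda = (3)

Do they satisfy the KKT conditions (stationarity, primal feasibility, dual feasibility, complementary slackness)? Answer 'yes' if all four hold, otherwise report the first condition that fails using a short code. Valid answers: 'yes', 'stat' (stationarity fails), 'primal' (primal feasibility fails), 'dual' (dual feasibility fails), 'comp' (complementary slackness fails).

Gradient of f: grad f(x) = Q x + c = (5, 6)
Constraint values g_i(x) = a_i^T x - b_i:
  g_1((3, 3)) = 0
Stationarity residual: grad f(x) + sum_i lambda_i a_i = (-1, 3)
  -> stationarity FAILS
Primal feasibility (all g_i <= 0): OK
Dual feasibility (all lambda_i >= 0): OK
Complementary slackness (lambda_i * g_i(x) = 0 for all i): OK

Verdict: the first failing condition is stationarity -> stat.

stat


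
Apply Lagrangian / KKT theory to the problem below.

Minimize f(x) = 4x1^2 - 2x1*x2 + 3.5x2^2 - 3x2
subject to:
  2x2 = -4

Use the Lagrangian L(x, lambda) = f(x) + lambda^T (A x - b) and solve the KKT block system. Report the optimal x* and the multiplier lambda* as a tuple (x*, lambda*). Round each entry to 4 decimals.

Form the Lagrangian:
  L(x, lambda) = (1/2) x^T Q x + c^T x + lambda^T (A x - b)
Stationarity (grad_x L = 0): Q x + c + A^T lambda = 0.
Primal feasibility: A x = b.

This gives the KKT block system:
  [ Q   A^T ] [ x     ]   [-c ]
  [ A    0  ] [ lambda ] = [ b ]

Solving the linear system:
  x*      = (-0.5, -2)
  lambda* = (8)
  f(x*)   = 19

x* = (-0.5, -2), lambda* = (8)


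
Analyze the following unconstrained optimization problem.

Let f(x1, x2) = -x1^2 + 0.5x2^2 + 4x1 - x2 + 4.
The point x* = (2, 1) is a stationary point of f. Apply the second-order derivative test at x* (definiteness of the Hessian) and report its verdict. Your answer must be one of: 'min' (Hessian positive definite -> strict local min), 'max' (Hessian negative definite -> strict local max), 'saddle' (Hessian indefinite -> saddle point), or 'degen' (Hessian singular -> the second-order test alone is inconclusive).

Compute the Hessian H = grad^2 f:
  H = [[-2, 0], [0, 1]]
Verify stationarity: grad f(x*) = H x* + g = (0, 0).
Eigenvalues of H: -2, 1.
Eigenvalues have mixed signs, so H is indefinite -> x* is a saddle point.

saddle


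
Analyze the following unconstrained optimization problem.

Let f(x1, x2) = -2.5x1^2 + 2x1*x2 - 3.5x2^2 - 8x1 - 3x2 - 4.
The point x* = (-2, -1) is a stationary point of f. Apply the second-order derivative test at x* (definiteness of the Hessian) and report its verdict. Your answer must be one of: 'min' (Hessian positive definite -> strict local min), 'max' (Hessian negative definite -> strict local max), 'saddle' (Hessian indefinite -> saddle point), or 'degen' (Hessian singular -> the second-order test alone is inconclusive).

Compute the Hessian H = grad^2 f:
  H = [[-5, 2], [2, -7]]
Verify stationarity: grad f(x*) = H x* + g = (0, 0).
Eigenvalues of H: -8.2361, -3.7639.
Both eigenvalues < 0, so H is negative definite -> x* is a strict local max.

max


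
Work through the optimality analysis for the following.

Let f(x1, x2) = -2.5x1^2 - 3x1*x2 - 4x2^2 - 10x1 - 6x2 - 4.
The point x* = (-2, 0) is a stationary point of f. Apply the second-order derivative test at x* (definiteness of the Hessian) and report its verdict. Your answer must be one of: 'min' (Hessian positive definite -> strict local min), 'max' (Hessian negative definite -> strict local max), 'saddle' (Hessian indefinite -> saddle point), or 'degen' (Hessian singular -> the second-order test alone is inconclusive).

Compute the Hessian H = grad^2 f:
  H = [[-5, -3], [-3, -8]]
Verify stationarity: grad f(x*) = H x* + g = (0, 0).
Eigenvalues of H: -9.8541, -3.1459.
Both eigenvalues < 0, so H is negative definite -> x* is a strict local max.

max


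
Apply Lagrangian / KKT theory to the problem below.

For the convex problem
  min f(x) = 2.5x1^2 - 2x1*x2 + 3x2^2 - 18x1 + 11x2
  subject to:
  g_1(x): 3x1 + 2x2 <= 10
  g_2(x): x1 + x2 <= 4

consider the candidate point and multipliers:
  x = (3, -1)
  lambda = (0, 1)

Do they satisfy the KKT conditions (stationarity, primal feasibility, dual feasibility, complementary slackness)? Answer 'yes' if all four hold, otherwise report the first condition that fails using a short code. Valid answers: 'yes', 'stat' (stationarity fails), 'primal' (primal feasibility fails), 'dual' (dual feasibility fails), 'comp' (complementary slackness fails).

Gradient of f: grad f(x) = Q x + c = (-1, -1)
Constraint values g_i(x) = a_i^T x - b_i:
  g_1((3, -1)) = -3
  g_2((3, -1)) = -2
Stationarity residual: grad f(x) + sum_i lambda_i a_i = (0, 0)
  -> stationarity OK
Primal feasibility (all g_i <= 0): OK
Dual feasibility (all lambda_i >= 0): OK
Complementary slackness (lambda_i * g_i(x) = 0 for all i): FAILS

Verdict: the first failing condition is complementary_slackness -> comp.

comp


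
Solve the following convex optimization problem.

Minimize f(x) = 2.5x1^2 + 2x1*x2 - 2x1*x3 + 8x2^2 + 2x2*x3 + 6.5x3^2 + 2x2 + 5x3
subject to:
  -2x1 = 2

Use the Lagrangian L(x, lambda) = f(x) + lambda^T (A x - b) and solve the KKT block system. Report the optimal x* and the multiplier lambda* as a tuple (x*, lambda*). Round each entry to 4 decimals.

Form the Lagrangian:
  L(x, lambda) = (1/2) x^T Q x + c^T x + lambda^T (A x - b)
Stationarity (grad_x L = 0): Q x + c + A^T lambda = 0.
Primal feasibility: A x = b.

This gives the KKT block system:
  [ Q   A^T ] [ x     ]   [-c ]
  [ A    0  ] [ lambda ] = [ b ]

Solving the linear system:
  x*      = (-1, 0.0686, -0.549)
  lambda* = (-1.8824)
  f(x*)   = 0.5784

x* = (-1, 0.0686, -0.549), lambda* = (-1.8824)


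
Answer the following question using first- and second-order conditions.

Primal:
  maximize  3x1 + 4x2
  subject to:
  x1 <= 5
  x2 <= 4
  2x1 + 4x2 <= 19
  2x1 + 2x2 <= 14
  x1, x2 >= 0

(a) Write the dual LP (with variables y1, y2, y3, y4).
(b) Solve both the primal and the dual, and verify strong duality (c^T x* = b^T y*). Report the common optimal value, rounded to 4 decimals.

The standard primal-dual pair for 'max c^T x s.t. A x <= b, x >= 0' is:
  Dual:  min b^T y  s.t.  A^T y >= c,  y >= 0.

So the dual LP is:
  minimize  5y1 + 4y2 + 19y3 + 14y4
  subject to:
    y1 + 2y3 + 2y4 >= 3
    y2 + 4y3 + 2y4 >= 4
    y1, y2, y3, y4 >= 0

Solving the primal: x* = (4.5, 2.5).
  primal value c^T x* = 23.5.
Solving the dual: y* = (0, 0, 0.5, 1).
  dual value b^T y* = 23.5.
Strong duality: c^T x* = b^T y*. Confirmed.

23.5


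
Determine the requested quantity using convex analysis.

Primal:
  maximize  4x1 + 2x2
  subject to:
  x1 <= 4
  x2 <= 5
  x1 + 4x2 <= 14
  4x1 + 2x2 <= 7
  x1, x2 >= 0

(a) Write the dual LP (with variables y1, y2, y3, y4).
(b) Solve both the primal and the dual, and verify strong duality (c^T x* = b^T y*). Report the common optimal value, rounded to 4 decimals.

The standard primal-dual pair for 'max c^T x s.t. A x <= b, x >= 0' is:
  Dual:  min b^T y  s.t.  A^T y >= c,  y >= 0.

So the dual LP is:
  minimize  4y1 + 5y2 + 14y3 + 7y4
  subject to:
    y1 + y3 + 4y4 >= 4
    y2 + 4y3 + 2y4 >= 2
    y1, y2, y3, y4 >= 0

Solving the primal: x* = (0, 3.5).
  primal value c^T x* = 7.
Solving the dual: y* = (0, 0, 0, 1).
  dual value b^T y* = 7.
Strong duality: c^T x* = b^T y*. Confirmed.

7


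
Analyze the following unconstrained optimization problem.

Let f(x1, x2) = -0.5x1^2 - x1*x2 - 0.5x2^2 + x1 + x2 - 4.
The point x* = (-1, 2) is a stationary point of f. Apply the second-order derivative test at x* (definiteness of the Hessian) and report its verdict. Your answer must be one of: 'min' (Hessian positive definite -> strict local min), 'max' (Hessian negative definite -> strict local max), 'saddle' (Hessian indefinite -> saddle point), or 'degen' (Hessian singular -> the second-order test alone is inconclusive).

Compute the Hessian H = grad^2 f:
  H = [[-1, -1], [-1, -1]]
Verify stationarity: grad f(x*) = H x* + g = (0, 0).
Eigenvalues of H: -2, 0.
H has a zero eigenvalue (singular; negative semidefinite but not definite), so H is neither positive definite, negative definite, nor indefinite. The second-order test alone is inconclusive -> degen.
(Indeed, f is constant along the null direction of H through x*, so x* is not a strict local extremum.)

degen


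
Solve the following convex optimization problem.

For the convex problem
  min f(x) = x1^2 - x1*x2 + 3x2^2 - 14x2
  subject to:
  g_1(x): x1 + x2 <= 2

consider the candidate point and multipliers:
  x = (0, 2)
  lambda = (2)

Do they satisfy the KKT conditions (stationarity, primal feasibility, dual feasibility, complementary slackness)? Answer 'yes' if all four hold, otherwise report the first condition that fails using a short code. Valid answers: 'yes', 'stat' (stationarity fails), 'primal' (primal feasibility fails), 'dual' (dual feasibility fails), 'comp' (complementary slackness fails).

Gradient of f: grad f(x) = Q x + c = (-2, -2)
Constraint values g_i(x) = a_i^T x - b_i:
  g_1((0, 2)) = 0
Stationarity residual: grad f(x) + sum_i lambda_i a_i = (0, 0)
  -> stationarity OK
Primal feasibility (all g_i <= 0): OK
Dual feasibility (all lambda_i >= 0): OK
Complementary slackness (lambda_i * g_i(x) = 0 for all i): OK

Verdict: yes, KKT holds.

yes


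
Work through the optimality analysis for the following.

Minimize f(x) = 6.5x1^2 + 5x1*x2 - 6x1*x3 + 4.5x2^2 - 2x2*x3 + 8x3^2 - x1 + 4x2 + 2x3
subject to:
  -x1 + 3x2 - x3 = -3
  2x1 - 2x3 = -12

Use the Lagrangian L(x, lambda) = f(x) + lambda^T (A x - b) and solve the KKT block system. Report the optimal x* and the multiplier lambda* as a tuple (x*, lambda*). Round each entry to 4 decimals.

Form the Lagrangian:
  L(x, lambda) = (1/2) x^T Q x + c^T x + lambda^T (A x - b)
Stationarity (grad_x L = 0): Q x + c + A^T lambda = 0.
Primal feasibility: A x = b.

This gives the KKT block system:
  [ Q   A^T ] [ x     ]   [-c ]
  [ A    0  ] [ lambda ] = [ b ]

Solving the linear system:
  x*      = (-2.5867, -0.7244, 3.4133)
  lambda* = (7.4267, 33.0778)
  f(x*)   = 212.8644

x* = (-2.5867, -0.7244, 3.4133), lambda* = (7.4267, 33.0778)


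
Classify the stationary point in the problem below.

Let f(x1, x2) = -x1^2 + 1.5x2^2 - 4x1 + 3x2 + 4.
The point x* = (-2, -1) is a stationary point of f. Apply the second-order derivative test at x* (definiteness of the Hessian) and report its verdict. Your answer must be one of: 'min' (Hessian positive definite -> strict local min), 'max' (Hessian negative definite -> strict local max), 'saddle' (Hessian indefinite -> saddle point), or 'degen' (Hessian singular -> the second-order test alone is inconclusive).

Compute the Hessian H = grad^2 f:
  H = [[-2, 0], [0, 3]]
Verify stationarity: grad f(x*) = H x* + g = (0, 0).
Eigenvalues of H: -2, 3.
Eigenvalues have mixed signs, so H is indefinite -> x* is a saddle point.

saddle
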